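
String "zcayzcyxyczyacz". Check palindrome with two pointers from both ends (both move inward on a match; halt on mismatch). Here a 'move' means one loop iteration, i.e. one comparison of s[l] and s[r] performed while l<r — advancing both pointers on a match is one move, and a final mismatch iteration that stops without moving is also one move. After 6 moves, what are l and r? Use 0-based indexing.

l=0 r=14: 'z'=='z', l++,r--
l=1 r=13: 'c'=='c', l++,r--
l=2 r=12: 'a'=='a', l++,r--
l=3 r=11: 'y'=='y', l++,r--
l=4 r=10: 'z'=='z', l++,r--
l=5 r=9: 'c'=='c', l++,r--

l=6, r=8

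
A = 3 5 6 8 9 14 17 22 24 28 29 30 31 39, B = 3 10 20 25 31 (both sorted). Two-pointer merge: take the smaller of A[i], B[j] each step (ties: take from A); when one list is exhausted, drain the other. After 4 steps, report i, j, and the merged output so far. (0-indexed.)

i=0 j=0: A[i]=3<=B[j]=3 take 3, i++
i=1 j=0: A[i]=5>B[j]=3 take 3, j++
i=1 j=1: A[i]=5<=B[j]=10 take 5, i++
i=2 j=1: A[i]=6<=B[j]=10 take 6, i++

i=3, j=1, merged so far=[3, 3, 5, 6]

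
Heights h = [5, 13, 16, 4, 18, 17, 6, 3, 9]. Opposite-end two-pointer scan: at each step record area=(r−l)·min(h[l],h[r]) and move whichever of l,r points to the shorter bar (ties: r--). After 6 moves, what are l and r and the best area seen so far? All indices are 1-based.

[1,9] min(5,9)*8=40 best=40 * → l++
[2,9] min(13,9)*7=63 best=63 * → r--
[2,8] min(13,3)*6=18 best=63 → r--
[2,7] min(13,6)*5=30 best=63 → r--
[2,6] min(13,17)*4=52 best=63 → l++
[3,6] min(16,17)*3=48 best=63 → l++

l=4, r=6, best area=63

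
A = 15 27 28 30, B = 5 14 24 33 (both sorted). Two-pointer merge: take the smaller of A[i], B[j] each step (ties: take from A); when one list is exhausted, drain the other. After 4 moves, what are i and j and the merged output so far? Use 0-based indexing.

i=1, j=3, merged so far=[5, 14, 15, 24]

i=0 j=0: A[i]=15>B[j]=5 take 5, j++
i=0 j=1: A[i]=15>B[j]=14 take 14, j++
i=0 j=2: A[i]=15<=B[j]=24 take 15, i++
i=1 j=2: A[i]=27>B[j]=24 take 24, j++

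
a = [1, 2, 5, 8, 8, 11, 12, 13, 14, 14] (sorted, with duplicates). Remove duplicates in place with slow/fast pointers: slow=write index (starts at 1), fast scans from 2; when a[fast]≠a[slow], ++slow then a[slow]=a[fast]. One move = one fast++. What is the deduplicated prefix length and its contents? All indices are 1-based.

length 8; prefix = [1, 2, 5, 8, 11, 12, 13, 14]

(s=1,f=2) a[fast]=2≠a[slow]=1 write a[2]=2 → slow++,fast++
(s=2,f=3) a[fast]=5≠a[slow]=2 write a[3]=5 → slow++,fast++
(s=3,f=4) a[fast]=8≠a[slow]=5 write a[4]=8 → slow++,fast++
(s=4,f=5) a[fast]=8=a[slow] dup → fast++
(s=4,f=6) a[fast]=11≠a[slow]=8 write a[5]=11 → slow++,fast++
(s=5,f=7) a[fast]=12≠a[slow]=11 write a[6]=12 → slow++,fast++
(s=6,f=8) a[fast]=13≠a[slow]=12 write a[7]=13 → slow++,fast++
(s=7,f=9) a[fast]=14≠a[slow]=13 write a[8]=14 → slow++,fast++
(s=8,f=10) a[fast]=14=a[slow] dup → fast++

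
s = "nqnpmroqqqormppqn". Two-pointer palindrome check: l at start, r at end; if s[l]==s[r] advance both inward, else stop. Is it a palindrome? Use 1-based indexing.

[1,17] 'n'=='n' → l++,r--
[2,16] 'q'=='q' → l++,r--
[3,15] 'n'!='p' → stop

not a palindrome (mismatch at 3,15)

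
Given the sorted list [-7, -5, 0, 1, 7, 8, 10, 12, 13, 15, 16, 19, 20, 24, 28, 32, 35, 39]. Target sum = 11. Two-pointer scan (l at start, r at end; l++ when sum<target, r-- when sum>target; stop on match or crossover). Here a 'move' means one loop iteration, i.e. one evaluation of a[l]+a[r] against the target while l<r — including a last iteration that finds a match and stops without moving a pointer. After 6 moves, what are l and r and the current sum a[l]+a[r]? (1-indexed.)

l=1, r=12, sum=12

l=1 r=18: -7+39=32 >11, r--
l=1 r=17: -7+35=28 >11, r--
l=1 r=16: -7+32=25 >11, r--
l=1 r=15: -7+28=21 >11, r--
l=1 r=14: -7+24=17 >11, r--
l=1 r=13: -7+20=13 >11, r--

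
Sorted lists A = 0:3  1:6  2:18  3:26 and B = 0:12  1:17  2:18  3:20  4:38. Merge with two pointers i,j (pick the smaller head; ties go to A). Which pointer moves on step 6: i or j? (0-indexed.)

j

[i=0,j=0] A[i]=3<=B[j]=12 take 3 → i++
[i=1,j=0] A[i]=6<=B[j]=12 take 6 → i++
[i=2,j=0] A[i]=18>B[j]=12 take 12 → j++
[i=2,j=1] A[i]=18>B[j]=17 take 17 → j++
[i=2,j=2] A[i]=18<=B[j]=18 take 18 → i++
[i=3,j=2] A[i]=26>B[j]=18 take 18 → j++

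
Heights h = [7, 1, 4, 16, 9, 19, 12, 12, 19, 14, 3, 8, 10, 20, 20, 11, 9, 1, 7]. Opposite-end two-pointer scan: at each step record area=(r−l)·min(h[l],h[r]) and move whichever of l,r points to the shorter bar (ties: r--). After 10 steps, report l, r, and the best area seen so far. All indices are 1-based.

l=1 r=19: min(7,7)*18=126 best=126 *, r--
l=1 r=18: min(7,1)*17=17 best=126, r--
l=1 r=17: min(7,9)*16=112 best=126, l++
l=2 r=17: min(1,9)*15=15 best=126, l++
l=3 r=17: min(4,9)*14=56 best=126, l++
l=4 r=17: min(16,9)*13=117 best=126, r--
l=4 r=16: min(16,11)*12=132 best=132 *, r--
l=4 r=15: min(16,20)*11=176 best=176 *, l++
l=5 r=15: min(9,20)*10=90 best=176, l++
l=6 r=15: min(19,20)*9=171 best=176, l++

l=7, r=15, best area=176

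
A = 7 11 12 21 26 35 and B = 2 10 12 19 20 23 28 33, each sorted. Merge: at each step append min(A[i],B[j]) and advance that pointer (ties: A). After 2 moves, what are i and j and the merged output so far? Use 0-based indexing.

[i=0,j=0] A[i]=7>B[j]=2 take 2 → j++
[i=0,j=1] A[i]=7<=B[j]=10 take 7 → i++

i=1, j=1, merged so far=[2, 7]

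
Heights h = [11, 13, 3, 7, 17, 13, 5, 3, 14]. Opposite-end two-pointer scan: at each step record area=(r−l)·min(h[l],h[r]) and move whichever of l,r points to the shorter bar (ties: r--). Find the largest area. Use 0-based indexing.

max area = 91

[0,8] min(11,14)*8=88 best=88 * → l++
[1,8] min(13,14)*7=91 best=91 * → l++
[2,8] min(3,14)*6=18 best=91 → l++
[3,8] min(7,14)*5=35 best=91 → l++
[4,8] min(17,14)*4=56 best=91 → r--
[4,7] min(17,3)*3=9 best=91 → r--
[4,6] min(17,5)*2=10 best=91 → r--
[4,5] min(17,13)*1=13 best=91 → r--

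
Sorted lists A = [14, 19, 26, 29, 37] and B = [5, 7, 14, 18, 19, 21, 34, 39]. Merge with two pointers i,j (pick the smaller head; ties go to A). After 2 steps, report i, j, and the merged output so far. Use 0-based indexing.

[i=0,j=0] A[i]=14>B[j]=5 take 5 → j++
[i=0,j=1] A[i]=14>B[j]=7 take 7 → j++

i=0, j=2, merged so far=[5, 7]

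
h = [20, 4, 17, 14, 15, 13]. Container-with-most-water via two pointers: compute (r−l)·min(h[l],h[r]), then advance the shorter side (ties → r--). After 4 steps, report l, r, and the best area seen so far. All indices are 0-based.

l=0, r=1, best area=65

l=0 r=5: min(20,13)*5=65 best=65 *, r--
l=0 r=4: min(20,15)*4=60 best=65, r--
l=0 r=3: min(20,14)*3=42 best=65, r--
l=0 r=2: min(20,17)*2=34 best=65, r--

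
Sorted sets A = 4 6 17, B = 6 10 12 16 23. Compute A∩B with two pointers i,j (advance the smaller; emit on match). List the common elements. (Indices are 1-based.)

intersection = [6]

i=1 j=1: 4<6, i++
i=2 j=1: 6==6 emit, i++,j++
i=3 j=2: 17>10, j++
i=3 j=3: 17>12, j++
i=3 j=4: 17>16, j++
i=3 j=5: 17<23, i++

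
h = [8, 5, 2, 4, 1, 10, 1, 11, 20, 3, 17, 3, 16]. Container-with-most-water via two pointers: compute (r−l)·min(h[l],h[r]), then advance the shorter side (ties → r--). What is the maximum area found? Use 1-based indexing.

[1,13] min(8,16)*12=96 best=96 * → l++
[2,13] min(5,16)*11=55 best=96 → l++
[3,13] min(2,16)*10=20 best=96 → l++
[4,13] min(4,16)*9=36 best=96 → l++
[5,13] min(1,16)*8=8 best=96 → l++
[6,13] min(10,16)*7=70 best=96 → l++
[7,13] min(1,16)*6=6 best=96 → l++
[8,13] min(11,16)*5=55 best=96 → l++
[9,13] min(20,16)*4=64 best=96 → r--
[9,12] min(20,3)*3=9 best=96 → r--
[9,11] min(20,17)*2=34 best=96 → r--
[9,10] min(20,3)*1=3 best=96 → r--

max area = 96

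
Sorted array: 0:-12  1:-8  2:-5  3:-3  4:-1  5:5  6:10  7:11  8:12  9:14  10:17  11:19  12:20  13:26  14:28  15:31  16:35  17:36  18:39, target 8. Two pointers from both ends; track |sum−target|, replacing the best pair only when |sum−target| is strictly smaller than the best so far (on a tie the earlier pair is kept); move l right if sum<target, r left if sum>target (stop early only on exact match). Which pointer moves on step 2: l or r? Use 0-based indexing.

[0,18] -12+39=27 d=19 * → r--
[0,17] -12+36=24 d=16 * → r--

r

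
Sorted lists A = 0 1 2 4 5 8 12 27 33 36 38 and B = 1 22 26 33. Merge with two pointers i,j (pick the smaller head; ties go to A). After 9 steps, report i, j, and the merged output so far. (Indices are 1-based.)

i=8, j=3, merged so far=[0, 1, 1, 2, 4, 5, 8, 12, 22]

[i=1,j=1] A[i]=0<=B[j]=1 take 0 → i++
[i=2,j=1] A[i]=1<=B[j]=1 take 1 → i++
[i=3,j=1] A[i]=2>B[j]=1 take 1 → j++
[i=3,j=2] A[i]=2<=B[j]=22 take 2 → i++
[i=4,j=2] A[i]=4<=B[j]=22 take 4 → i++
[i=5,j=2] A[i]=5<=B[j]=22 take 5 → i++
[i=6,j=2] A[i]=8<=B[j]=22 take 8 → i++
[i=7,j=2] A[i]=12<=B[j]=22 take 12 → i++
[i=8,j=2] A[i]=27>B[j]=22 take 22 → j++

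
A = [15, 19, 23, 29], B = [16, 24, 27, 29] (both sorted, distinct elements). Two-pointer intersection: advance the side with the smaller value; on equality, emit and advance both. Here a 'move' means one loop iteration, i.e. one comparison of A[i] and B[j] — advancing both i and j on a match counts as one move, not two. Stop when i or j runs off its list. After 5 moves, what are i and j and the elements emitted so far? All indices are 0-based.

i=3, j=2, emitted=[]

[i=0,j=0] 15<16 → i++
[i=1,j=0] 19>16 → j++
[i=1,j=1] 19<24 → i++
[i=2,j=1] 23<24 → i++
[i=3,j=1] 29>24 → j++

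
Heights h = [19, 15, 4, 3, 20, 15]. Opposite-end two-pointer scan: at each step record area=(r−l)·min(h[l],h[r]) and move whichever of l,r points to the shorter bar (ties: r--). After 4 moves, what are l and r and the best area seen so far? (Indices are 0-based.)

l=0 r=5: min(19,15)*5=75 best=75 *, r--
l=0 r=4: min(19,20)*4=76 best=76 *, l++
l=1 r=4: min(15,20)*3=45 best=76, l++
l=2 r=4: min(4,20)*2=8 best=76, l++

l=3, r=4, best area=76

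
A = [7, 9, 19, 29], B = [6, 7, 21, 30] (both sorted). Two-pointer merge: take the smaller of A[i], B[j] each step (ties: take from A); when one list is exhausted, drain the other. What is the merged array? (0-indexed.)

[i=0,j=0] A[i]=7>B[j]=6 take 6 → j++
[i=0,j=1] A[i]=7<=B[j]=7 take 7 → i++
[i=1,j=1] A[i]=9>B[j]=7 take 7 → j++
[i=1,j=2] A[i]=9<=B[j]=21 take 9 → i++
[i=2,j=2] A[i]=19<=B[j]=21 take 19 → i++
[i=3,j=2] A[i]=29>B[j]=21 take 21 → j++
[i=3,j=3] A[i]=29<=B[j]=30 take 29 → i++
[i=4,j=3] A done, take B[j]=30 → j++

[6, 7, 7, 9, 19, 21, 29, 30]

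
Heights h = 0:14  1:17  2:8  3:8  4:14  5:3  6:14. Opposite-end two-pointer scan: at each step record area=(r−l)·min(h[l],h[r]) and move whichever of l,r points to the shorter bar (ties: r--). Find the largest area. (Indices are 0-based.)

l=0 r=6: min(14,14)*6=84 best=84 *, r--
l=0 r=5: min(14,3)*5=15 best=84, r--
l=0 r=4: min(14,14)*4=56 best=84, r--
l=0 r=3: min(14,8)*3=24 best=84, r--
l=0 r=2: min(14,8)*2=16 best=84, r--
l=0 r=1: min(14,17)*1=14 best=84, l++

max area = 84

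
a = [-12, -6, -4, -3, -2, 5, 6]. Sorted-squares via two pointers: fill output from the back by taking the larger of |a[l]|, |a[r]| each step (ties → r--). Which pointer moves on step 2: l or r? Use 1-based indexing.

r

[1,7] |-12|>|6| out[7]=144 → l++
[2,7] |-6|<=|6| out[6]=36 → r--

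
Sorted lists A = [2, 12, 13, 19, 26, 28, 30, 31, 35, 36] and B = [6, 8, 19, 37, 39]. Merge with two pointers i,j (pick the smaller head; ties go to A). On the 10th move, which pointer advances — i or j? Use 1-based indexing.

[i=1,j=1] A[i]=2<=B[j]=6 take 2 → i++
[i=2,j=1] A[i]=12>B[j]=6 take 6 → j++
[i=2,j=2] A[i]=12>B[j]=8 take 8 → j++
[i=2,j=3] A[i]=12<=B[j]=19 take 12 → i++
[i=3,j=3] A[i]=13<=B[j]=19 take 13 → i++
[i=4,j=3] A[i]=19<=B[j]=19 take 19 → i++
[i=5,j=3] A[i]=26>B[j]=19 take 19 → j++
[i=5,j=4] A[i]=26<=B[j]=37 take 26 → i++
[i=6,j=4] A[i]=28<=B[j]=37 take 28 → i++
[i=7,j=4] A[i]=30<=B[j]=37 take 30 → i++

i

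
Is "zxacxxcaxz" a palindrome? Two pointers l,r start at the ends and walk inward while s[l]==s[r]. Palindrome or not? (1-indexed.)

[1,10] 'z'=='z' → l++,r--
[2,9] 'x'=='x' → l++,r--
[3,8] 'a'=='a' → l++,r--
[4,7] 'c'=='c' → l++,r--
[5,6] 'x'=='x' → l++,r--

palindrome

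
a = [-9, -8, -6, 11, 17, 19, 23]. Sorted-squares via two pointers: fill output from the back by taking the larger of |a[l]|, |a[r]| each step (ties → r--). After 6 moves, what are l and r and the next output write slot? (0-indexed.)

[0,6] |-9|<=|23| out[6]=529 → r--
[0,5] |-9|<=|19| out[5]=361 → r--
[0,4] |-9|<=|17| out[4]=289 → r--
[0,3] |-9|<=|11| out[3]=121 → r--
[0,2] |-9|>|-6| out[2]=81 → l++
[1,2] |-8|>|-6| out[1]=64 → l++

l=2, r=2, next write slot=0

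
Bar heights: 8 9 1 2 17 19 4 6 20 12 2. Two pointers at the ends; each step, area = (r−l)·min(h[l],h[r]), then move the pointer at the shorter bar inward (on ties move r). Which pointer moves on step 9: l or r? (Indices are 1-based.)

l=1 r=11: min(8,2)*10=20 best=20 *, r--
l=1 r=10: min(8,12)*9=72 best=72 *, l++
l=2 r=10: min(9,12)*8=72 best=72, l++
l=3 r=10: min(1,12)*7=7 best=72, l++
l=4 r=10: min(2,12)*6=12 best=72, l++
l=5 r=10: min(17,12)*5=60 best=72, r--
l=5 r=9: min(17,20)*4=68 best=72, l++
l=6 r=9: min(19,20)*3=57 best=72, l++
l=7 r=9: min(4,20)*2=8 best=72, l++

l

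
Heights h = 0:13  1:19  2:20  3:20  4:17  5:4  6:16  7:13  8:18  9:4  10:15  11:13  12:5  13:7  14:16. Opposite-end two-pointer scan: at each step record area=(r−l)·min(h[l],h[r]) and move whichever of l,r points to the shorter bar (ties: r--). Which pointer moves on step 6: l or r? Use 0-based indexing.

r

[0,14] min(13,16)*14=182 best=182 * → l++
[1,14] min(19,16)*13=208 best=208 * → r--
[1,13] min(19,7)*12=84 best=208 → r--
[1,12] min(19,5)*11=55 best=208 → r--
[1,11] min(19,13)*10=130 best=208 → r--
[1,10] min(19,15)*9=135 best=208 → r--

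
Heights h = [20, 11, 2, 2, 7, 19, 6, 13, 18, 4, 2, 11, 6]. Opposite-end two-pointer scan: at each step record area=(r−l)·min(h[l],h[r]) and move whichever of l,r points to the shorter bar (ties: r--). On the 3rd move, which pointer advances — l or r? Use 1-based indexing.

r

[1,13] min(20,6)*12=72 best=72 * → r--
[1,12] min(20,11)*11=121 best=121 * → r--
[1,11] min(20,2)*10=20 best=121 → r--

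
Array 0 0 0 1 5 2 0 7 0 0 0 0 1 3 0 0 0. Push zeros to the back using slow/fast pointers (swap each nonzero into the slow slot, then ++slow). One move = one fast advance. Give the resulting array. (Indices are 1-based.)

[1, 5, 2, 7, 1, 3, 0, 0, 0, 0, 0, 0, 0, 0, 0, 0, 0]

slow=1 fast=1: a[fast]=0, fast++
slow=1 fast=2: a[fast]=0, fast++
slow=1 fast=3: a[fast]=0, fast++
slow=1 fast=4: a[fast]=1≠0 swap→a[1]=1, slow++,fast++
slow=2 fast=5: a[fast]=5≠0 swap→a[2]=5, slow++,fast++
slow=3 fast=6: a[fast]=2≠0 swap→a[3]=2, slow++,fast++
slow=4 fast=7: a[fast]=0, fast++
slow=4 fast=8: a[fast]=7≠0 swap→a[4]=7, slow++,fast++
slow=5 fast=9: a[fast]=0, fast++
slow=5 fast=10: a[fast]=0, fast++
slow=5 fast=11: a[fast]=0, fast++
slow=5 fast=12: a[fast]=0, fast++
slow=5 fast=13: a[fast]=1≠0 swap→a[5]=1, slow++,fast++
slow=6 fast=14: a[fast]=3≠0 swap→a[6]=3, slow++,fast++
slow=7 fast=15: a[fast]=0, fast++
slow=7 fast=16: a[fast]=0, fast++
slow=7 fast=17: a[fast]=0, fast++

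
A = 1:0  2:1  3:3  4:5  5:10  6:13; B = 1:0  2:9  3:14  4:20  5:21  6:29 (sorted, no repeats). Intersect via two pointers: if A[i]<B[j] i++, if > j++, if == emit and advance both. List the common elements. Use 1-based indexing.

[i=1,j=1] 0==0 emit → i++,j++
[i=2,j=2] 1<9 → i++
[i=3,j=2] 3<9 → i++
[i=4,j=2] 5<9 → i++
[i=5,j=2] 10>9 → j++
[i=5,j=3] 10<14 → i++
[i=6,j=3] 13<14 → i++

intersection = [0]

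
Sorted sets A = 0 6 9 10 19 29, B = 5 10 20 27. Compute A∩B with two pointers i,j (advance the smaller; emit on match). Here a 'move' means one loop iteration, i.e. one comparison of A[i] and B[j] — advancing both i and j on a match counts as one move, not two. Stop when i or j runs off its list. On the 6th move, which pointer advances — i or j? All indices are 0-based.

i=0 j=0: 0<5, i++
i=1 j=0: 6>5, j++
i=1 j=1: 6<10, i++
i=2 j=1: 9<10, i++
i=3 j=1: 10==10 emit, i++,j++
i=4 j=2: 19<20, i++

i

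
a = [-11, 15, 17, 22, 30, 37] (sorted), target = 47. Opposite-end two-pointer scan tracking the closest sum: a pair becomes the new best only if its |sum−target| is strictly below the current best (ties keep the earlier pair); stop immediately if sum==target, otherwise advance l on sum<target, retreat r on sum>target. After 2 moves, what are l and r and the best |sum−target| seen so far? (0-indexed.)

l=1, r=4, best |Δ|=5

l=0 r=5: -11+37=26 d=21 *, l++
l=1 r=5: 15+37=52 d=5 *, r--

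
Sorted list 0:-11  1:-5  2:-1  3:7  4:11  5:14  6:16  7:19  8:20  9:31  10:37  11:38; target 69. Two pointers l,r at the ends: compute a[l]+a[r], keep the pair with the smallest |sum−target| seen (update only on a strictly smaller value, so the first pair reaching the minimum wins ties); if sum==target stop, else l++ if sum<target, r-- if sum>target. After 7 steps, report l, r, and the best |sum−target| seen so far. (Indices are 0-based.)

[0,11] -11+38=27 d=42 * → l++
[1,11] -5+38=33 d=36 * → l++
[2,11] -1+38=37 d=32 * → l++
[3,11] 7+38=45 d=24 * → l++
[4,11] 11+38=49 d=20 * → l++
[5,11] 14+38=52 d=17 * → l++
[6,11] 16+38=54 d=15 * → l++

l=7, r=11, best |Δ|=15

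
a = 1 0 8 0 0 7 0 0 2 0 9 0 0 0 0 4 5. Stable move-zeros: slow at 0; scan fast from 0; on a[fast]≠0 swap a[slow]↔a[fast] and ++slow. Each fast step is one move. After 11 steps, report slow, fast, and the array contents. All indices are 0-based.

slow=5, fast=11, a=[1, 8, 7, 2, 9, 0, 0, 0, 0, 0, 0, 0, 0, 0, 0, 4, 5]

slow=0 fast=0: a[fast]=1≠0 swap→a[0]=1, slow++,fast++
slow=1 fast=1: a[fast]=0, fast++
slow=1 fast=2: a[fast]=8≠0 swap→a[1]=8, slow++,fast++
slow=2 fast=3: a[fast]=0, fast++
slow=2 fast=4: a[fast]=0, fast++
slow=2 fast=5: a[fast]=7≠0 swap→a[2]=7, slow++,fast++
slow=3 fast=6: a[fast]=0, fast++
slow=3 fast=7: a[fast]=0, fast++
slow=3 fast=8: a[fast]=2≠0 swap→a[3]=2, slow++,fast++
slow=4 fast=9: a[fast]=0, fast++
slow=4 fast=10: a[fast]=9≠0 swap→a[4]=9, slow++,fast++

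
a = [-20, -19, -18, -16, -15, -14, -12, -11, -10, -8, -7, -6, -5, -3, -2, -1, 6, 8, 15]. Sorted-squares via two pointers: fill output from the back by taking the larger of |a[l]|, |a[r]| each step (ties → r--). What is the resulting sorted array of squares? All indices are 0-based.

[1, 4, 9, 25, 36, 36, 49, 64, 64, 100, 121, 144, 196, 225, 225, 256, 324, 361, 400]

l=0 r=18: |-20|>|15| out[18]=400, l++
l=1 r=18: |-19|>|15| out[17]=361, l++
l=2 r=18: |-18|>|15| out[16]=324, l++
l=3 r=18: |-16|>|15| out[15]=256, l++
l=4 r=18: |-15|<=|15| out[14]=225, r--
l=4 r=17: |-15|>|8| out[13]=225, l++
l=5 r=17: |-14|>|8| out[12]=196, l++
l=6 r=17: |-12|>|8| out[11]=144, l++
l=7 r=17: |-11|>|8| out[10]=121, l++
l=8 r=17: |-10|>|8| out[9]=100, l++
l=9 r=17: |-8|<=|8| out[8]=64, r--
l=9 r=16: |-8|>|6| out[7]=64, l++
l=10 r=16: |-7|>|6| out[6]=49, l++
l=11 r=16: |-6|<=|6| out[5]=36, r--
l=11 r=15: |-6|>|-1| out[4]=36, l++
l=12 r=15: |-5|>|-1| out[3]=25, l++
l=13 r=15: |-3|>|-1| out[2]=9, l++
l=14 r=15: |-2|>|-1| out[1]=4, l++
l=15 r=15: |-1|<=|-1| out[0]=1, r--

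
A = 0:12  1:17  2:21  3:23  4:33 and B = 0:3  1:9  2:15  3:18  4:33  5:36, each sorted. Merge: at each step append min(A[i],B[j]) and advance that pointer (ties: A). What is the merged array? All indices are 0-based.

[3, 9, 12, 15, 17, 18, 21, 23, 33, 33, 36]

i=0 j=0: A[i]=12>B[j]=3 take 3, j++
i=0 j=1: A[i]=12>B[j]=9 take 9, j++
i=0 j=2: A[i]=12<=B[j]=15 take 12, i++
i=1 j=2: A[i]=17>B[j]=15 take 15, j++
i=1 j=3: A[i]=17<=B[j]=18 take 17, i++
i=2 j=3: A[i]=21>B[j]=18 take 18, j++
i=2 j=4: A[i]=21<=B[j]=33 take 21, i++
i=3 j=4: A[i]=23<=B[j]=33 take 23, i++
i=4 j=4: A[i]=33<=B[j]=33 take 33, i++
i=5 j=4: A done, take B[j]=33, j++
i=5 j=5: A done, take B[j]=36, j++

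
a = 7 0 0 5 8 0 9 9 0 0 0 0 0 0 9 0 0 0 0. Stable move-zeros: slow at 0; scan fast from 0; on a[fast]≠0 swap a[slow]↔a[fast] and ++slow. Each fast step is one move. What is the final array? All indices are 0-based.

[7, 5, 8, 9, 9, 9, 0, 0, 0, 0, 0, 0, 0, 0, 0, 0, 0, 0, 0]

(s=0,f=0) a[fast]=7≠0 swap→a[0]=7 → slow++,fast++
(s=1,f=1) a[fast]=0 → fast++
(s=1,f=2) a[fast]=0 → fast++
(s=1,f=3) a[fast]=5≠0 swap→a[1]=5 → slow++,fast++
(s=2,f=4) a[fast]=8≠0 swap→a[2]=8 → slow++,fast++
(s=3,f=5) a[fast]=0 → fast++
(s=3,f=6) a[fast]=9≠0 swap→a[3]=9 → slow++,fast++
(s=4,f=7) a[fast]=9≠0 swap→a[4]=9 → slow++,fast++
(s=5,f=8) a[fast]=0 → fast++
(s=5,f=9) a[fast]=0 → fast++
(s=5,f=10) a[fast]=0 → fast++
(s=5,f=11) a[fast]=0 → fast++
(s=5,f=12) a[fast]=0 → fast++
(s=5,f=13) a[fast]=0 → fast++
(s=5,f=14) a[fast]=9≠0 swap→a[5]=9 → slow++,fast++
(s=6,f=15) a[fast]=0 → fast++
(s=6,f=16) a[fast]=0 → fast++
(s=6,f=17) a[fast]=0 → fast++
(s=6,f=18) a[fast]=0 → fast++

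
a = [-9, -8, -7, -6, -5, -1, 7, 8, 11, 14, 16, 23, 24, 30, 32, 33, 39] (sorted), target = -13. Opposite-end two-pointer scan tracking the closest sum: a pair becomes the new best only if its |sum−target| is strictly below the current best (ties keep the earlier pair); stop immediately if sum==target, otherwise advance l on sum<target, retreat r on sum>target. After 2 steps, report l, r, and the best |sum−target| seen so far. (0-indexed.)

l=0 r=16: -9+39=30 d=43 *, r--
l=0 r=15: -9+33=24 d=37 *, r--

l=0, r=14, best |Δ|=37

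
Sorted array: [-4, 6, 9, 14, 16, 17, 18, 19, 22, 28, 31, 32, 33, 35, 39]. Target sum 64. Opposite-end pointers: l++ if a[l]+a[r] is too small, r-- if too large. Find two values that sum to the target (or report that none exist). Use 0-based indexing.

(31, 33)

l=0 r=14: -4+39=35 <64, l++
l=1 r=14: 6+39=45 <64, l++
l=2 r=14: 9+39=48 <64, l++
l=3 r=14: 14+39=53 <64, l++
l=4 r=14: 16+39=55 <64, l++
l=5 r=14: 17+39=56 <64, l++
l=6 r=14: 18+39=57 <64, l++
l=7 r=14: 19+39=58 <64, l++
l=8 r=14: 22+39=61 <64, l++
l=9 r=14: 28+39=67 >64, r--
l=9 r=13: 28+35=63 <64, l++
l=10 r=13: 31+35=66 >64, r--
l=10 r=12: 31+33=64, found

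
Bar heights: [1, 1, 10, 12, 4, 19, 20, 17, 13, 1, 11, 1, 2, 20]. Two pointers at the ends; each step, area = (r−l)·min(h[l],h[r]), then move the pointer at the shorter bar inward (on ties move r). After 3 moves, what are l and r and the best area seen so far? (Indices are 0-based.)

l=3, r=13, best area=110

l=0 r=13: min(1,20)*13=13 best=13 *, l++
l=1 r=13: min(1,20)*12=12 best=13, l++
l=2 r=13: min(10,20)*11=110 best=110 *, l++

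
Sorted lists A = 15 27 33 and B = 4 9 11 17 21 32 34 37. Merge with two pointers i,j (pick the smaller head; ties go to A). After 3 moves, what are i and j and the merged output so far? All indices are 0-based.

i=0 j=0: A[i]=15>B[j]=4 take 4, j++
i=0 j=1: A[i]=15>B[j]=9 take 9, j++
i=0 j=2: A[i]=15>B[j]=11 take 11, j++

i=0, j=3, merged so far=[4, 9, 11]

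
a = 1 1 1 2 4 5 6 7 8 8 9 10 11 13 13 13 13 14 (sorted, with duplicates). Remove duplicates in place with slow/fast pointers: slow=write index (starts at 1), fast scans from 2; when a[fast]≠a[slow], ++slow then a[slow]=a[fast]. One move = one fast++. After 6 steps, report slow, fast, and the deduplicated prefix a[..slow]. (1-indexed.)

slow=5, fast=8, prefix=[1, 2, 4, 5, 6]

(s=1,f=2) a[fast]=1=a[slow] dup → fast++
(s=1,f=3) a[fast]=1=a[slow] dup → fast++
(s=1,f=4) a[fast]=2≠a[slow]=1 write a[2]=2 → slow++,fast++
(s=2,f=5) a[fast]=4≠a[slow]=2 write a[3]=4 → slow++,fast++
(s=3,f=6) a[fast]=5≠a[slow]=4 write a[4]=5 → slow++,fast++
(s=4,f=7) a[fast]=6≠a[slow]=5 write a[5]=6 → slow++,fast++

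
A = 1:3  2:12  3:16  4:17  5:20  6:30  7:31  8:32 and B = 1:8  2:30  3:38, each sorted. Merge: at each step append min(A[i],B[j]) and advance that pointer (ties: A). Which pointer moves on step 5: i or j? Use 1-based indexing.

i

i=1 j=1: A[i]=3<=B[j]=8 take 3, i++
i=2 j=1: A[i]=12>B[j]=8 take 8, j++
i=2 j=2: A[i]=12<=B[j]=30 take 12, i++
i=3 j=2: A[i]=16<=B[j]=30 take 16, i++
i=4 j=2: A[i]=17<=B[j]=30 take 17, i++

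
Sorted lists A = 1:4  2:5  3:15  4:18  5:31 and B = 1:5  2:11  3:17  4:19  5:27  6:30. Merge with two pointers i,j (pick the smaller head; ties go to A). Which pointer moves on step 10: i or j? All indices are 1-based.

j

i=1 j=1: A[i]=4<=B[j]=5 take 4, i++
i=2 j=1: A[i]=5<=B[j]=5 take 5, i++
i=3 j=1: A[i]=15>B[j]=5 take 5, j++
i=3 j=2: A[i]=15>B[j]=11 take 11, j++
i=3 j=3: A[i]=15<=B[j]=17 take 15, i++
i=4 j=3: A[i]=18>B[j]=17 take 17, j++
i=4 j=4: A[i]=18<=B[j]=19 take 18, i++
i=5 j=4: A[i]=31>B[j]=19 take 19, j++
i=5 j=5: A[i]=31>B[j]=27 take 27, j++
i=5 j=6: A[i]=31>B[j]=30 take 30, j++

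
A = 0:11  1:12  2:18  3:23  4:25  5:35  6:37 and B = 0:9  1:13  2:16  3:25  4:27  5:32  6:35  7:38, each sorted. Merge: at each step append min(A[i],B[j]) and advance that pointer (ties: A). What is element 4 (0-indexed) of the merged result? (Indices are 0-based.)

[i=0,j=0] A[i]=11>B[j]=9 take 9 → j++
[i=0,j=1] A[i]=11<=B[j]=13 take 11 → i++
[i=1,j=1] A[i]=12<=B[j]=13 take 12 → i++
[i=2,j=1] A[i]=18>B[j]=13 take 13 → j++
[i=2,j=2] A[i]=18>B[j]=16 take 16 → j++
[i=2,j=3] A[i]=18<=B[j]=25 take 18 → i++
[i=3,j=3] A[i]=23<=B[j]=25 take 23 → i++
[i=4,j=3] A[i]=25<=B[j]=25 take 25 → i++
[i=5,j=3] A[i]=35>B[j]=25 take 25 → j++
[i=5,j=4] A[i]=35>B[j]=27 take 27 → j++
[i=5,j=5] A[i]=35>B[j]=32 take 32 → j++
[i=5,j=6] A[i]=35<=B[j]=35 take 35 → i++
[i=6,j=6] A[i]=37>B[j]=35 take 35 → j++
[i=6,j=7] A[i]=37<=B[j]=38 take 37 → i++
[i=7,j=7] A done, take B[j]=38 → j++

merged[4] = 16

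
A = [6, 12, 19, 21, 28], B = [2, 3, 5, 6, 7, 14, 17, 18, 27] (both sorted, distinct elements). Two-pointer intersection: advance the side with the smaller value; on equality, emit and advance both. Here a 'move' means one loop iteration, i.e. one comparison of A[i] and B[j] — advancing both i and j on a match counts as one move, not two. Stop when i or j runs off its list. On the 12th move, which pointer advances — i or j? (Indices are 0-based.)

[i=0,j=0] 6>2 → j++
[i=0,j=1] 6>3 → j++
[i=0,j=2] 6>5 → j++
[i=0,j=3] 6==6 emit → i++,j++
[i=1,j=4] 12>7 → j++
[i=1,j=5] 12<14 → i++
[i=2,j=5] 19>14 → j++
[i=2,j=6] 19>17 → j++
[i=2,j=7] 19>18 → j++
[i=2,j=8] 19<27 → i++
[i=3,j=8] 21<27 → i++
[i=4,j=8] 28>27 → j++

j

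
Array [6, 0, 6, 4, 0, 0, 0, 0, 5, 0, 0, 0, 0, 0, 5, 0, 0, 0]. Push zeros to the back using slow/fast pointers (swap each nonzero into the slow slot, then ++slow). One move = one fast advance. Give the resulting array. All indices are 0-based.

[6, 6, 4, 5, 5, 0, 0, 0, 0, 0, 0, 0, 0, 0, 0, 0, 0, 0]

(s=0,f=0) a[fast]=6≠0 swap→a[0]=6 → slow++,fast++
(s=1,f=1) a[fast]=0 → fast++
(s=1,f=2) a[fast]=6≠0 swap→a[1]=6 → slow++,fast++
(s=2,f=3) a[fast]=4≠0 swap→a[2]=4 → slow++,fast++
(s=3,f=4) a[fast]=0 → fast++
(s=3,f=5) a[fast]=0 → fast++
(s=3,f=6) a[fast]=0 → fast++
(s=3,f=7) a[fast]=0 → fast++
(s=3,f=8) a[fast]=5≠0 swap→a[3]=5 → slow++,fast++
(s=4,f=9) a[fast]=0 → fast++
(s=4,f=10) a[fast]=0 → fast++
(s=4,f=11) a[fast]=0 → fast++
(s=4,f=12) a[fast]=0 → fast++
(s=4,f=13) a[fast]=0 → fast++
(s=4,f=14) a[fast]=5≠0 swap→a[4]=5 → slow++,fast++
(s=5,f=15) a[fast]=0 → fast++
(s=5,f=16) a[fast]=0 → fast++
(s=5,f=17) a[fast]=0 → fast++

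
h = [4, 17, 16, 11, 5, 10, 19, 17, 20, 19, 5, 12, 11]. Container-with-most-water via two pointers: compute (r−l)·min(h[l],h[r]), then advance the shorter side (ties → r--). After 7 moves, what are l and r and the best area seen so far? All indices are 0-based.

[0,12] min(4,11)*12=48 best=48 * → l++
[1,12] min(17,11)*11=121 best=121 * → r--
[1,11] min(17,12)*10=120 best=121 → r--
[1,10] min(17,5)*9=45 best=121 → r--
[1,9] min(17,19)*8=136 best=136 * → l++
[2,9] min(16,19)*7=112 best=136 → l++
[3,9] min(11,19)*6=66 best=136 → l++

l=4, r=9, best area=136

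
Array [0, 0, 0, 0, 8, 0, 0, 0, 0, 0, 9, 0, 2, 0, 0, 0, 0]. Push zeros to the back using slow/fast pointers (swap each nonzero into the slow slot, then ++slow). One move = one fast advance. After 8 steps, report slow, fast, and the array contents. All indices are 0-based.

slow=1, fast=8, a=[8, 0, 0, 0, 0, 0, 0, 0, 0, 0, 9, 0, 2, 0, 0, 0, 0]

slow=0 fast=0: a[fast]=0, fast++
slow=0 fast=1: a[fast]=0, fast++
slow=0 fast=2: a[fast]=0, fast++
slow=0 fast=3: a[fast]=0, fast++
slow=0 fast=4: a[fast]=8≠0 swap→a[0]=8, slow++,fast++
slow=1 fast=5: a[fast]=0, fast++
slow=1 fast=6: a[fast]=0, fast++
slow=1 fast=7: a[fast]=0, fast++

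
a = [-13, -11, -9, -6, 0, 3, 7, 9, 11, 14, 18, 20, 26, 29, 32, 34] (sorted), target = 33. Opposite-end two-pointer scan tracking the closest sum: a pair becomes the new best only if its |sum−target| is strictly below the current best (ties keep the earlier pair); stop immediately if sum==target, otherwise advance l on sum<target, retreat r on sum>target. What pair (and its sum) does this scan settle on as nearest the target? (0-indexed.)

[0,15] -13+34=21 d=12 * → l++
[1,15] -11+34=23 d=10 * → l++
[2,15] -9+34=25 d=8 * → l++
[3,15] -6+34=28 d=5 * → l++
[4,15] 0+34=34 d=1 * → r--
[4,14] 0+32=32 d=1 → l++
[5,14] 3+32=35 d=2 → r--
[5,13] 3+29=32 d=1 → l++
[6,13] 7+29=36 d=3 → r--
[6,12] 7+26=33 d=0 * → stop

pair (7, 26) with sum 33 (|Δ|=0)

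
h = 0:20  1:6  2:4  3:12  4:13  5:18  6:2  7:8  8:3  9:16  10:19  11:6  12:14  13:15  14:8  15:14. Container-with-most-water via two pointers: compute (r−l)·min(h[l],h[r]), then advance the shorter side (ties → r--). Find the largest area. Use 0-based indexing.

max area = 210

[0,15] min(20,14)*15=210 best=210 * → r--
[0,14] min(20,8)*14=112 best=210 → r--
[0,13] min(20,15)*13=195 best=210 → r--
[0,12] min(20,14)*12=168 best=210 → r--
[0,11] min(20,6)*11=66 best=210 → r--
[0,10] min(20,19)*10=190 best=210 → r--
[0,9] min(20,16)*9=144 best=210 → r--
[0,8] min(20,3)*8=24 best=210 → r--
[0,7] min(20,8)*7=56 best=210 → r--
[0,6] min(20,2)*6=12 best=210 → r--
[0,5] min(20,18)*5=90 best=210 → r--
[0,4] min(20,13)*4=52 best=210 → r--
[0,3] min(20,12)*3=36 best=210 → r--
[0,2] min(20,4)*2=8 best=210 → r--
[0,1] min(20,6)*1=6 best=210 → r--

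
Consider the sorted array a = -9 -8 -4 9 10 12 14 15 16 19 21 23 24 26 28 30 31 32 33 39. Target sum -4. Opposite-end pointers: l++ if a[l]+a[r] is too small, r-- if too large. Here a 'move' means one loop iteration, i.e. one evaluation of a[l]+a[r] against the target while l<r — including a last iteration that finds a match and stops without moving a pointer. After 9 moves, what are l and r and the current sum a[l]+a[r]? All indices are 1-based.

l=1, r=11, sum=12

l=1 r=20: -9+39=30 >-4, r--
l=1 r=19: -9+33=24 >-4, r--
l=1 r=18: -9+32=23 >-4, r--
l=1 r=17: -9+31=22 >-4, r--
l=1 r=16: -9+30=21 >-4, r--
l=1 r=15: -9+28=19 >-4, r--
l=1 r=14: -9+26=17 >-4, r--
l=1 r=13: -9+24=15 >-4, r--
l=1 r=12: -9+23=14 >-4, r--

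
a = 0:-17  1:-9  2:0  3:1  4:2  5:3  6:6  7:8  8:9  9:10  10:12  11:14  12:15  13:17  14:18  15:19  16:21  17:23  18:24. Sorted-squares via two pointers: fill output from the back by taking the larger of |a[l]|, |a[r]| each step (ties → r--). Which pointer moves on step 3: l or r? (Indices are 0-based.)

l=0 r=18: |-17|<=|24| out[18]=576, r--
l=0 r=17: |-17|<=|23| out[17]=529, r--
l=0 r=16: |-17|<=|21| out[16]=441, r--

r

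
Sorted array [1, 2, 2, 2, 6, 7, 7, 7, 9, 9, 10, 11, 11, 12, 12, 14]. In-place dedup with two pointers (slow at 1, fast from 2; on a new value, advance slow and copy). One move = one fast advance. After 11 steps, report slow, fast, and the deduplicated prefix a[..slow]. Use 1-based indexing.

slow=7, fast=13, prefix=[1, 2, 6, 7, 9, 10, 11]

slow=1 fast=2: a[fast]=2≠a[slow]=1 write a[2]=2, slow++,fast++
slow=2 fast=3: a[fast]=2=a[slow] dup, fast++
slow=2 fast=4: a[fast]=2=a[slow] dup, fast++
slow=2 fast=5: a[fast]=6≠a[slow]=2 write a[3]=6, slow++,fast++
slow=3 fast=6: a[fast]=7≠a[slow]=6 write a[4]=7, slow++,fast++
slow=4 fast=7: a[fast]=7=a[slow] dup, fast++
slow=4 fast=8: a[fast]=7=a[slow] dup, fast++
slow=4 fast=9: a[fast]=9≠a[slow]=7 write a[5]=9, slow++,fast++
slow=5 fast=10: a[fast]=9=a[slow] dup, fast++
slow=5 fast=11: a[fast]=10≠a[slow]=9 write a[6]=10, slow++,fast++
slow=6 fast=12: a[fast]=11≠a[slow]=10 write a[7]=11, slow++,fast++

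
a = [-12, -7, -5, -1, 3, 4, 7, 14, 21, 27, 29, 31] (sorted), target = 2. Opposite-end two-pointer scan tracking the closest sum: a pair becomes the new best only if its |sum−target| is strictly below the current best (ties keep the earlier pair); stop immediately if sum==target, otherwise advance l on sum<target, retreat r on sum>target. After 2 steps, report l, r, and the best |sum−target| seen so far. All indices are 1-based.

l=1, r=10, best |Δ|=15

[1,12] -12+31=19 d=17 * → r--
[1,11] -12+29=17 d=15 * → r--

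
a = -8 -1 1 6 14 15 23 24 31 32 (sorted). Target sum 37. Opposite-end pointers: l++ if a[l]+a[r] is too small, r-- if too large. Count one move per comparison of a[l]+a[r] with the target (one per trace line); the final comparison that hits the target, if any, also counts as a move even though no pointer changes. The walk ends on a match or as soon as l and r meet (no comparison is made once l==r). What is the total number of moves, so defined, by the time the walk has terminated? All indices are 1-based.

[1,10] -8+32=24 <37 → l++
[2,10] -1+32=31 <37 → l++
[3,10] 1+32=33 <37 → l++
[4,10] 6+32=38 >37 → r--
[4,9] 6+31=37 → found

5 moves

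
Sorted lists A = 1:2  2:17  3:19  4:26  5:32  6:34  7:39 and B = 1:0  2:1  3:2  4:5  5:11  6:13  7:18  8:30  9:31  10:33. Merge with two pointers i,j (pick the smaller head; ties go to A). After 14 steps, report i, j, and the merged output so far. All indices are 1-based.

i=6, j=10, merged so far=[0, 1, 2, 2, 5, 11, 13, 17, 18, 19, 26, 30, 31, 32]

[i=1,j=1] A[i]=2>B[j]=0 take 0 → j++
[i=1,j=2] A[i]=2>B[j]=1 take 1 → j++
[i=1,j=3] A[i]=2<=B[j]=2 take 2 → i++
[i=2,j=3] A[i]=17>B[j]=2 take 2 → j++
[i=2,j=4] A[i]=17>B[j]=5 take 5 → j++
[i=2,j=5] A[i]=17>B[j]=11 take 11 → j++
[i=2,j=6] A[i]=17>B[j]=13 take 13 → j++
[i=2,j=7] A[i]=17<=B[j]=18 take 17 → i++
[i=3,j=7] A[i]=19>B[j]=18 take 18 → j++
[i=3,j=8] A[i]=19<=B[j]=30 take 19 → i++
[i=4,j=8] A[i]=26<=B[j]=30 take 26 → i++
[i=5,j=8] A[i]=32>B[j]=30 take 30 → j++
[i=5,j=9] A[i]=32>B[j]=31 take 31 → j++
[i=5,j=10] A[i]=32<=B[j]=33 take 32 → i++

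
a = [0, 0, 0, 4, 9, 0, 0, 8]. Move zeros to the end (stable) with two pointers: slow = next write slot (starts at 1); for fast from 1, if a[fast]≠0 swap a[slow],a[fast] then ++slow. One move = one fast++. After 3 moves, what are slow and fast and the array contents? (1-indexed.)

slow=1, fast=4, a=[0, 0, 0, 4, 9, 0, 0, 8]

(s=1,f=1) a[fast]=0 → fast++
(s=1,f=2) a[fast]=0 → fast++
(s=1,f=3) a[fast]=0 → fast++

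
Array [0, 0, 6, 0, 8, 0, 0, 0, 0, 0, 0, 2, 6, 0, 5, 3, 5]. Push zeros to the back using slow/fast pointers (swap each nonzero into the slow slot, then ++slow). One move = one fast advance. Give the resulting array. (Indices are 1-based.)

[6, 8, 2, 6, 5, 3, 5, 0, 0, 0, 0, 0, 0, 0, 0, 0, 0]

slow=1 fast=1: a[fast]=0, fast++
slow=1 fast=2: a[fast]=0, fast++
slow=1 fast=3: a[fast]=6≠0 swap→a[1]=6, slow++,fast++
slow=2 fast=4: a[fast]=0, fast++
slow=2 fast=5: a[fast]=8≠0 swap→a[2]=8, slow++,fast++
slow=3 fast=6: a[fast]=0, fast++
slow=3 fast=7: a[fast]=0, fast++
slow=3 fast=8: a[fast]=0, fast++
slow=3 fast=9: a[fast]=0, fast++
slow=3 fast=10: a[fast]=0, fast++
slow=3 fast=11: a[fast]=0, fast++
slow=3 fast=12: a[fast]=2≠0 swap→a[3]=2, slow++,fast++
slow=4 fast=13: a[fast]=6≠0 swap→a[4]=6, slow++,fast++
slow=5 fast=14: a[fast]=0, fast++
slow=5 fast=15: a[fast]=5≠0 swap→a[5]=5, slow++,fast++
slow=6 fast=16: a[fast]=3≠0 swap→a[6]=3, slow++,fast++
slow=7 fast=17: a[fast]=5≠0 swap→a[7]=5, slow++,fast++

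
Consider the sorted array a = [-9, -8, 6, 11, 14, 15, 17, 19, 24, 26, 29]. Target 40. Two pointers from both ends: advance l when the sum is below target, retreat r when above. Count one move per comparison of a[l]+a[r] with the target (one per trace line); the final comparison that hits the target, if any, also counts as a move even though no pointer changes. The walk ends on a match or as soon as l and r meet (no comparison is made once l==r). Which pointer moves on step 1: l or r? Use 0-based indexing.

l

[0,10] -9+29=20 <40 → l++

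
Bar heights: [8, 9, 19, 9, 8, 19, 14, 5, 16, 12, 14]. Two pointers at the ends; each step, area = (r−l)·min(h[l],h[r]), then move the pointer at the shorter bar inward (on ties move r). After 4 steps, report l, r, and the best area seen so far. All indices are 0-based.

l=2, r=8, best area=112

[0,10] min(8,14)*10=80 best=80 * → l++
[1,10] min(9,14)*9=81 best=81 * → l++
[2,10] min(19,14)*8=112 best=112 * → r--
[2,9] min(19,12)*7=84 best=112 → r--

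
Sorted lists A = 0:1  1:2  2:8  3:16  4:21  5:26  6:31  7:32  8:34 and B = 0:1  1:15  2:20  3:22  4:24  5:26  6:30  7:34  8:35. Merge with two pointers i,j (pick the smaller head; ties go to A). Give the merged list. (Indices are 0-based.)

[1, 1, 2, 8, 15, 16, 20, 21, 22, 24, 26, 26, 30, 31, 32, 34, 34, 35]

[i=0,j=0] A[i]=1<=B[j]=1 take 1 → i++
[i=1,j=0] A[i]=2>B[j]=1 take 1 → j++
[i=1,j=1] A[i]=2<=B[j]=15 take 2 → i++
[i=2,j=1] A[i]=8<=B[j]=15 take 8 → i++
[i=3,j=1] A[i]=16>B[j]=15 take 15 → j++
[i=3,j=2] A[i]=16<=B[j]=20 take 16 → i++
[i=4,j=2] A[i]=21>B[j]=20 take 20 → j++
[i=4,j=3] A[i]=21<=B[j]=22 take 21 → i++
[i=5,j=3] A[i]=26>B[j]=22 take 22 → j++
[i=5,j=4] A[i]=26>B[j]=24 take 24 → j++
[i=5,j=5] A[i]=26<=B[j]=26 take 26 → i++
[i=6,j=5] A[i]=31>B[j]=26 take 26 → j++
[i=6,j=6] A[i]=31>B[j]=30 take 30 → j++
[i=6,j=7] A[i]=31<=B[j]=34 take 31 → i++
[i=7,j=7] A[i]=32<=B[j]=34 take 32 → i++
[i=8,j=7] A[i]=34<=B[j]=34 take 34 → i++
[i=9,j=7] A done, take B[j]=34 → j++
[i=9,j=8] A done, take B[j]=35 → j++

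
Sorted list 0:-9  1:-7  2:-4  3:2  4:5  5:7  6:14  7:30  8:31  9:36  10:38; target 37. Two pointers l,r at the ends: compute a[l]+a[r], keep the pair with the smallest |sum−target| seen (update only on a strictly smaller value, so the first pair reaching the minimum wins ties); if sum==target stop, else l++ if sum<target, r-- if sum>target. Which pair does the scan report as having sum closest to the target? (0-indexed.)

pair (7, 30) with sum 37 (|Δ|=0)

[0,10] -9+38=29 d=8 * → l++
[1,10] -7+38=31 d=6 * → l++
[2,10] -4+38=34 d=3 * → l++
[3,10] 2+38=40 d=3 → r--
[3,9] 2+36=38 d=1 * → r--
[3,8] 2+31=33 d=4 → l++
[4,8] 5+31=36 d=1 → l++
[5,8] 7+31=38 d=1 → r--
[5,7] 7+30=37 d=0 * → stop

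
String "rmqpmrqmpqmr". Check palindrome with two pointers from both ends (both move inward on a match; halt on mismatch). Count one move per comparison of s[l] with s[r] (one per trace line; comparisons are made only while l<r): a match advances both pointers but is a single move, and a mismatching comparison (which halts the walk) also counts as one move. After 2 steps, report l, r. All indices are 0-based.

[0,11] 'r'=='r' → l++,r--
[1,10] 'm'=='m' → l++,r--

l=2, r=9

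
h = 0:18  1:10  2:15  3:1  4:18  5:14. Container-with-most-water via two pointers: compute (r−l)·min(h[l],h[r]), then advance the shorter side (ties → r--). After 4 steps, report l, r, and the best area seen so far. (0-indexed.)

[0,5] min(18,14)*5=70 best=70 * → r--
[0,4] min(18,18)*4=72 best=72 * → r--
[0,3] min(18,1)*3=3 best=72 → r--
[0,2] min(18,15)*2=30 best=72 → r--

l=0, r=1, best area=72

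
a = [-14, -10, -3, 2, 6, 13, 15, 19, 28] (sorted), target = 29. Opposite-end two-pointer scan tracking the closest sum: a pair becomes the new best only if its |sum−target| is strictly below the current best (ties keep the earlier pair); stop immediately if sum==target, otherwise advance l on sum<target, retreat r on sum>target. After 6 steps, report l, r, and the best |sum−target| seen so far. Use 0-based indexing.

l=5, r=7, best |Δ|=1

[0,8] -14+28=14 d=15 * → l++
[1,8] -10+28=18 d=11 * → l++
[2,8] -3+28=25 d=4 * → l++
[3,8] 2+28=30 d=1 * → r--
[3,7] 2+19=21 d=8 → l++
[4,7] 6+19=25 d=4 → l++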